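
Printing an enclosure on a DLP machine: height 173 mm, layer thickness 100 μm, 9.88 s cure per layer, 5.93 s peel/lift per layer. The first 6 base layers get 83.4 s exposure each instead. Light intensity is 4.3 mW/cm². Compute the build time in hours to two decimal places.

Number of layers: 173 / 0.1 → 1730 (rounded up).
Burn-in layers = 6 × (83.4 + 5.93) = 535.98 s.
Normal layers = 1724 × (9.88 + 5.93), so 27256.44 s.
Sum: 535.98 + 27256.44 = 27792.42 s → 7.72 hours.

7.72 hours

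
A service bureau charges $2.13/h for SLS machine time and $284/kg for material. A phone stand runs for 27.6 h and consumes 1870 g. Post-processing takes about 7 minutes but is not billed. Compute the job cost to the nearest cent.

Machine cost = 2.13 × 27.6, so $58.788.
Material cost: 284 × 1870/1000 → $531.08.
Total = 58.788 + 531.08 = 589.868 ≈ $589.87.

$589.87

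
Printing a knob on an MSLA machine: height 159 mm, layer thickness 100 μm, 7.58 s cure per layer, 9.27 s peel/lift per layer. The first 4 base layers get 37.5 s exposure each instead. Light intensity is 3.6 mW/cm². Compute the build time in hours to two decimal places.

7.48 hours

Number of layers: 159 / 0.1 → 1590 (rounded up).
Bottom layers = 4 × (37.5 + 9.27), so 187.08 s.
Normal layers: 1586 × (7.58 + 9.27) → 26724.1 s.
Total = 187.08 + 26724.1 = 26911.18 s = 7.48 hours.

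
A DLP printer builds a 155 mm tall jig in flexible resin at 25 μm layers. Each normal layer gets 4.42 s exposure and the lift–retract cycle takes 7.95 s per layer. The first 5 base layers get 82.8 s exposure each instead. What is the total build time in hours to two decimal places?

Layer count = ceil(155 / 0.025) = 6200.
Base layers = 5 × (82.8 + 7.95) = 453.75 s.
Regular layers = 6195 × (4.42 + 7.95), so 76632.15 s.
Sum: 453.75 + 76632.15 = 77085.9 s → 21.41 hours.

21.41 hours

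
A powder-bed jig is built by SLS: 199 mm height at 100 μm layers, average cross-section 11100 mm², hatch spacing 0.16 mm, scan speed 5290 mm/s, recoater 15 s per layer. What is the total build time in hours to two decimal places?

15.54 hours

Layers = ⌈199/0.1⌉ = 1990.
Hatch length per layer = 11100 / 0.16 = 69375 mm.
Scan time per layer = 69375 / 5290 = 13.1144 s.
Time per layer = 13.1144 + 15, so 28.1144 s.
Total: 1990 × 28.1144 s = 55947.656 s → 15.54 hours.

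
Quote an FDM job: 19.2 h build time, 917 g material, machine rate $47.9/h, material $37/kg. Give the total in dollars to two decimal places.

Machine-time cost = 47.9 × 19.2, so $919.68.
Material charge = 37 × 917/1000, so $33.929.
Job cost: 919.68 + 33.929 = 953.609 ≈ $953.61.

$953.61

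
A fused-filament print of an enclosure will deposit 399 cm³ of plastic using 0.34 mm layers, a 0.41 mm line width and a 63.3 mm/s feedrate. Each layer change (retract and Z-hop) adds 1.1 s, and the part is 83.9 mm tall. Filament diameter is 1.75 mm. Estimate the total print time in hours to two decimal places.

Extrusion cross-section = 0.34 × 0.41, so 0.1394 mm².
Total extruded path = 399000/0.1394 = 2862266.9 mm.
Print-move time = 2862266.9 / 63.3, so 45217.5 s.
Layer count = ceil(83.9 / 0.34) = 247.
Layer-change overhead: 247 × 1.1 → 271.7 s.
Total = 45217.5 + 271.7 = 45489.2 s = 12.64 hours.

12.64 hours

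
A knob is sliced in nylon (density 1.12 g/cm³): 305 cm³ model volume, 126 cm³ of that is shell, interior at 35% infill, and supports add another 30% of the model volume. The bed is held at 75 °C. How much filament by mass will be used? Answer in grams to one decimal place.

313.8 g

Infill region = 305 − 126, so 179 cm³.
Infill deposited = 0.35 × 179 = 62.65 cm³.
Support: 0.30 × 305 → 91.5 cm³.
Total extruded = 126 + 62.65 + 91.5 = 280.15 cm³.
Mass: 280.15 × 1.12 → 313.768 g.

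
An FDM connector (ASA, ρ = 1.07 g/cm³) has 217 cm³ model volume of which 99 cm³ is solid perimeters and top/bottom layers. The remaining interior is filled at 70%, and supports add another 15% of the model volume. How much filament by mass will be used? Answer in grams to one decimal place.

Infill region = 217 − 99 = 118 cm³.
Infill volume: 0.70 × 118 → 82.6 cm³.
Support = 0.15 × 217, so 32.55 cm³.
Total extruded = 99 + 82.6 + 32.55, so 214.15 cm³.
Mass: 214.15 × 1.07 → 229.1405 g.

229.1 g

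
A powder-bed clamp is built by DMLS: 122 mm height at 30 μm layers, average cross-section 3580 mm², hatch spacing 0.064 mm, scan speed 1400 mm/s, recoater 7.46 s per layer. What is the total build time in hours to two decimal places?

Number of layers: 122 / 0.03 → 4067 (rounded up).
Scan path per layer = 3580 / 0.064, so 55937.5 mm.
Laser time per layer = 55937.5 / 1400, so 39.9554 s.
Time per layer = 39.9554 + 7.46 = 47.4154 s.
Build time = 4067 × 47.4154 = 192838.4318 s = 53.57 hours.

53.57 hours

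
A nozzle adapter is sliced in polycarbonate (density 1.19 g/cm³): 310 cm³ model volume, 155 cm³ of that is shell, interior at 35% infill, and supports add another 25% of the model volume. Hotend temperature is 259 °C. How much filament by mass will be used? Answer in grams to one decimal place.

341.2 g

Infill region: 310 − 155 → 155 cm³.
Infill volume = 0.35 × 155 = 54.25 cm³.
Support = 0.25 × 310 = 77.5 cm³.
Total printed volume = 155 + 54.25 + 77.5, so 286.75 cm³.
Mass = 286.75 × 1.19 = 341.2325 g.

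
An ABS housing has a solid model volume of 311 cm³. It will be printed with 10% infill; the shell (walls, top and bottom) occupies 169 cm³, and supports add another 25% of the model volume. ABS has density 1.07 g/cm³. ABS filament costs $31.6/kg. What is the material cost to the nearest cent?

$8.82

Infill region = 311 − 169 = 142 cm³.
Infill deposited: 0.10 × 142 → 14.2 cm³.
Support = 0.25 × 311 = 77.75 cm³.
Deposited volume = 169 + 14.2 + 77.75, so 260.95 cm³.
Mass = 260.95 × 1.07, so 279.2165 g.
At $31.6/kg: 279.2165/1000 × 31.6 = $8.82.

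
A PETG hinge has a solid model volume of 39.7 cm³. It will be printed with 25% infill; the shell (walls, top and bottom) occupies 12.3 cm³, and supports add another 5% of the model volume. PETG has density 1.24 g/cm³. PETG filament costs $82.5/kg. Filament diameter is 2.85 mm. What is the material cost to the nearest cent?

Infill region = 39.7 − 12.3 = 27.4 cm³.
Infill deposited = 0.25 × 27.4, so 6.85 cm³.
Support = 0.05 × 39.7, so 1.985 cm³.
Total printed volume = 12.3 + 6.85 + 1.985, so 21.135 cm³.
Mass = 21.135 × 1.24 = 26.2074 g.
At $82.5/kg: 26.2074/1000 × 82.5 = $2.16.

$2.16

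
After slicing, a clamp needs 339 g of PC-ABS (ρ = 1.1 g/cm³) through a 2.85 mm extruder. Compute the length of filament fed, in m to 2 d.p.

48.31 m

Extruded volume: 339/1.1 = 308.1818 cm³ (308181.8 mm³).
Cross-section of 2.85 mm filament: π·(2.85/2)² = 6.3794 mm².
Length = 308181.8 / 6.3794 = 48308.9 mm = 48.31 m.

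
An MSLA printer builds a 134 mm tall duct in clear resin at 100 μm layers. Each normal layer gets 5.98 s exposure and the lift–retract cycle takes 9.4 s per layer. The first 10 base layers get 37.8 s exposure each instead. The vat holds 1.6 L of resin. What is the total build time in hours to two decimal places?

5.81 hours

Number of layers: 134 / 0.1 → 1340 (rounded up).
Bottom layers: 10 × (37.8 + 9.4) → 472 s.
Remaining layers: 1330 × (5.98 + 9.4) → 20455.4 s.
Total = 472 + 20455.4 = 20927.4 s = 5.81 hours.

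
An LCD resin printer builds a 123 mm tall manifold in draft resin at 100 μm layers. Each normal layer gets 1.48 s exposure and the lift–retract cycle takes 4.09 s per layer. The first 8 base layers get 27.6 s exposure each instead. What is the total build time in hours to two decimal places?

1.96 hours

Number of layers: 123 / 0.1 → 1230 (rounded up).
Bottom layers: 8 × (27.6 + 4.09) → 253.52 s.
Regular layers = 1222 × (1.48 + 4.09) = 6806.54 s.
Sum: 253.52 + 6806.54 = 7060.06 s → 1.96 hours.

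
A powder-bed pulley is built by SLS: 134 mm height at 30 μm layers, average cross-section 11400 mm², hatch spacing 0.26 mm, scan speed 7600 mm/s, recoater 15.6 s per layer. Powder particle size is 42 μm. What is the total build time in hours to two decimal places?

Layers = ⌈134/0.03⌉ = 4467.
Per-layer scan distance: 11400 / 0.26 → 43846.2 mm.
Scan time per layer = 43846.2 / 7600, so 5.7692 s.
Time per layer = 5.7692 + 15.6, so 21.3692 s.
Total: 4467 × 21.3692 s = 95456.2164 s → 26.52 hours.

26.52 hours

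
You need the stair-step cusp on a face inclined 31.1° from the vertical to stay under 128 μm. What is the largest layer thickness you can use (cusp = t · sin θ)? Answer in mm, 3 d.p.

Layer height = cusp / sin(31.1°) = 0.128 / 0.5165 = 0.248 mm.

0.248 mm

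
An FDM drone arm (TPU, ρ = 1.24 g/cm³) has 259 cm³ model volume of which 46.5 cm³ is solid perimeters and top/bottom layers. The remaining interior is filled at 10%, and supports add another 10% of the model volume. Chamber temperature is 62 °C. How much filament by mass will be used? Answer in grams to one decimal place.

Interior volume: 259 − 46.5 → 212.5 cm³.
Infill deposited = 0.10 × 212.5, so 21.25 cm³.
Support = 0.10 × 259 = 25.9 cm³.
Deposited volume = 46.5 + 21.25 + 25.9, so 93.65 cm³.
Mass = 93.65 × 1.24 = 116.126 g.

116.1 g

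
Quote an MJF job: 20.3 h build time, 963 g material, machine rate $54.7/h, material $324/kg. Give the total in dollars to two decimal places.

$1422.42

Machine-time cost: 54.7 × 20.3 → $1110.41.
Material cost: 324 × 963/1000 → $312.012.
Total = 1110.41 + 312.012 = 1422.422 ≈ $1422.42.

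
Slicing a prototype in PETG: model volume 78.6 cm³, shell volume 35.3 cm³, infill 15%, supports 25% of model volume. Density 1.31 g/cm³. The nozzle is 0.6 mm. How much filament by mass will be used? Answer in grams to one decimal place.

Interior volume: 78.6 − 35.3 → 43.3 cm³.
Infill volume = 0.15 × 43.3, so 6.495 cm³.
Support = 0.25 × 78.6, so 19.65 cm³.
Deposited volume = 35.3 + 6.495 + 19.65, so 61.445 cm³.
Mass: 61.445 × 1.31 → 80.49295 g.

80.5 g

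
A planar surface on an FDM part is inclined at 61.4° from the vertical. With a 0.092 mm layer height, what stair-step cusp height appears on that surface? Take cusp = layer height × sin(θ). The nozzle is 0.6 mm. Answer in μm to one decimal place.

sin(61.4°) = 0.8780, so cusp = 0.092 × 0.8780 = 0.080776 mm → 80.8 μm.

80.8 μm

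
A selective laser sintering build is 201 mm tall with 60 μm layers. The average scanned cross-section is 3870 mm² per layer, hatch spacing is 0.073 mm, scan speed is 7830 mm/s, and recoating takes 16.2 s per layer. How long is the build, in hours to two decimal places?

21.38 hours

Layer count = ceil(201 / 0.06) = 3350.
Scan path per layer = 3870 / 0.073 = 53013.7 mm.
Scan time per layer = 53013.7 / 7830 = 6.7706 s.
Per-layer time: 6.7706 + 16.2 → 22.9706 s.
Build time = 3350 × 22.9706 = 76951.51 s = 21.38 hours.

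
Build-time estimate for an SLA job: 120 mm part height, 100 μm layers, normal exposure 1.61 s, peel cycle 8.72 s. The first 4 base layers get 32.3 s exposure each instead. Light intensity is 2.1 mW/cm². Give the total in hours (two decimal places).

Layer count = ceil(120 / 0.1) = 1200.
Base layers: 4 × (32.3 + 8.72) → 164.08 s.
Normal layers: 1196 × (1.61 + 8.72) → 12354.68 s.
Sum: 164.08 + 12354.68 = 12518.76 s → 3.48 hours.

3.48 hours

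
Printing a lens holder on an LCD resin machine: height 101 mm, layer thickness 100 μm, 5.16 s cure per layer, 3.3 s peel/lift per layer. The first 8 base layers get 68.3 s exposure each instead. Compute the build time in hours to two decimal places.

2.51 hours

Number of layers: 101 / 0.1 → 1010 (rounded up).
Bottom layers: 8 × (68.3 + 3.3) → 572.8 s.
Normal layers: 1002 × (5.16 + 3.3) → 8476.92 s.
Sum: 572.8 + 8476.92 = 9049.72 s → 2.51 hours.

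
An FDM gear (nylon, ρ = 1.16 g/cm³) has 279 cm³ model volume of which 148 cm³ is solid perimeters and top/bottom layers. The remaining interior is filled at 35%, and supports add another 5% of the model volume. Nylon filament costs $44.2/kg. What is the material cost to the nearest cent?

Interior volume = 279 − 148 = 131 cm³.
Infill volume: 0.35 × 131 → 45.85 cm³.
Support: 0.05 × 279 → 13.95 cm³.
Total printed volume = 148 + 45.85 + 13.95 = 207.8 cm³.
Mass: 207.8 × 1.16 → 241.048 g.
Cost = 241.048 g / 1000 × $44.2/kg = $10.65.

$10.65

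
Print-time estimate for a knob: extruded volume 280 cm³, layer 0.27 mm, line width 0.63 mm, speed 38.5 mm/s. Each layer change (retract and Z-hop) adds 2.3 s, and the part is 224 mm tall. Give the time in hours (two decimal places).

12.41 hours

Extrusion cross-section: 0.27 × 0.63 → 0.1701 mm².
Toolpath length = 280 cm³ / 0.1701 mm² = 280000 / 0.1701 = 1646090.5 mm.
Extrusion time = 1646090.5 / 38.5 = 42755.6 s.
Layers = ⌈224/0.27⌉ = 830.
Layer-change overhead = 830 × 2.3, so 1909 s.
Total = 42755.6 + 1909 = 44664.6 s = 12.41 hours.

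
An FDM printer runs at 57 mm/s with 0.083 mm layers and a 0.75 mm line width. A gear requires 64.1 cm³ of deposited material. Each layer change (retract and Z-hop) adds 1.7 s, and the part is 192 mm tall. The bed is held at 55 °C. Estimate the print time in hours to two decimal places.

6.11 hours

Line area = 0.083 × 0.75 = 0.06225 mm².
Toolpath length = 64.1 cm³ / 0.06225 mm² = 64100 / 0.06225 = 1029718.9 mm.
Print-move time: 1029718.9 / 57 → 18065.2 s.
Layer count = ceil(192 / 0.083) = 2314.
Non-print overhead = 2314 × 1.7, so 3933.8 s.
Altogether 18065.2 + 3933.8 = 21999 s, i.e. 6.11 hours.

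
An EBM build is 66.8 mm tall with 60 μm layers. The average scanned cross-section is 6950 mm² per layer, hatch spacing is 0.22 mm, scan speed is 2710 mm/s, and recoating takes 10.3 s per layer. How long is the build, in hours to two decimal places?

6.79 hours

Layer count = ceil(66.8 / 0.06) = 1114.
Per-layer scan distance = 6950 / 0.22 = 31590.9 mm.
Scan time per layer = 31590.9 / 2710 = 11.6572 s.
Per-layer time: 11.6572 + 10.3 → 21.9572 s.
Build time = 1114 × 21.9572 = 24460.3208 s = 6.79 hours.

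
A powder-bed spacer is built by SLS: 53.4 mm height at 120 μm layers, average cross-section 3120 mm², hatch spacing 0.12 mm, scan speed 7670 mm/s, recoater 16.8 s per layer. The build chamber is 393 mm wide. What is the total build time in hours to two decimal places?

Number of layers: 53.4 / 0.12 → 445 (rounded up).
Scan path per layer: 3120 / 0.12 → 26000 mm.
Per-layer scan time: 26000 / 7670 → 3.3898 s.
Time per layer = 3.3898 + 16.8 = 20.1898 s.
Total: 445 × 20.1898 s = 8984.461 s → 2.50 hours.

2.50 hours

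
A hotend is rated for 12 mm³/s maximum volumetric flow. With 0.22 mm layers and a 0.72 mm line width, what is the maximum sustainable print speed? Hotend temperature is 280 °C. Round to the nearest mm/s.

Bead cross-section = 0.22 × 0.72, so 0.1584 mm².
v_max = Q/A = 12/0.1584 = 75.76 mm/s → 76 mm/s.

76 mm/s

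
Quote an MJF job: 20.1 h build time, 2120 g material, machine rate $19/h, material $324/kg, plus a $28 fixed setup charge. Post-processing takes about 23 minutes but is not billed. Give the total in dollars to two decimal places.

$1096.78

Time charge: 19 × 20.1 → $381.90.
Material cost: 324 × 2120/1000 → $686.88.
Adding setup: 381.90 + 686.88 + 28 → $1096.78.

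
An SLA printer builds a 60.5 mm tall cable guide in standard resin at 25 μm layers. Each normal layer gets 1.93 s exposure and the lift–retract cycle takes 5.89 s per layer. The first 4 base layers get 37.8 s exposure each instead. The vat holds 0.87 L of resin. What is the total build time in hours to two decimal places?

5.30 hours

Layer count = ceil(60.5 / 0.025) = 2420.
Base layers = 4 × (37.8 + 5.89) = 174.76 s.
Normal layers: 2416 × (1.93 + 5.89) → 18893.12 s.
Sum: 174.76 + 18893.12 = 19067.88 s → 5.30 hours.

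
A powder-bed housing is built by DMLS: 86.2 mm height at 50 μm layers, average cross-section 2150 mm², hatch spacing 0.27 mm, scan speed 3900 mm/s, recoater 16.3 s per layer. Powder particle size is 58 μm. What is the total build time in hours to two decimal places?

8.78 hours

Layers = ⌈86.2/0.05⌉ = 1724.
Scan path per layer: 2150 / 0.27 → 7963 mm.
Laser time per layer: 7963 / 3900 → 2.0418 s.
Layer cycle: 2.0418 + 16.3 → 18.3418 s.
1724 layers × 18.3418 s/layer = 31621.2632 s, i.e. 8.78 hours.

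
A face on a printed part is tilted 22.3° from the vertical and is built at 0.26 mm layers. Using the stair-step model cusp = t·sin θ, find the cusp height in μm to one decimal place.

98.7 μm

h_c = t·sin θ = 0.26 × 0.3795 = 0.09867 mm (98.7 μm).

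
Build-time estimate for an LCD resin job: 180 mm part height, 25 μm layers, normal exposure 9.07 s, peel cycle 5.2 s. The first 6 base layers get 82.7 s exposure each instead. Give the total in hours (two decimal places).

Layers = ⌈180/0.025⌉ = 7200.
Base layers: 6 × (82.7 + 5.2) → 527.4 s.
Normal layers = 7194 × (9.07 + 5.2), so 102658.38 s.
Total = 527.4 + 102658.38 = 103185.78 s = 28.66 hours.

28.66 hours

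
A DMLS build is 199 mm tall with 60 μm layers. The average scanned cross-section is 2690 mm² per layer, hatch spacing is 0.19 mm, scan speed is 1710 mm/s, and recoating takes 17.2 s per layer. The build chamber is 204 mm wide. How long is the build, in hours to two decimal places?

Number of layers: 199 / 0.06 → 3317 (rounded up).
Per-layer scan distance = 2690 / 0.19 = 14157.9 mm.
Laser time per layer = 14157.9 / 1710, so 8.2795 s.
Time per layer: 8.2795 + 17.2 → 25.4795 s.
Total: 3317 × 25.4795 s = 84515.5015 s → 23.48 hours.

23.48 hours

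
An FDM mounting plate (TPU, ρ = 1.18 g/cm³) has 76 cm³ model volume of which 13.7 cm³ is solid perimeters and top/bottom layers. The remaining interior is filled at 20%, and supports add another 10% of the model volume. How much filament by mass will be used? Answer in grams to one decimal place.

39.8 g

Interior volume = 76 − 13.7 = 62.3 cm³.
Deposited infill = 0.20 × 62.3 = 12.46 cm³.
Support = 0.10 × 76, so 7.6 cm³.
Total extruded = 13.7 + 12.46 + 7.6, so 33.76 cm³.
Mass = 33.76 × 1.18, so 39.8368 g.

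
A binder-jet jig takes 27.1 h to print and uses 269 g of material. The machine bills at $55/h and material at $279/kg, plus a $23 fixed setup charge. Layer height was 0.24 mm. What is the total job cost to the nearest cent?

$1588.55

Machine-time cost: 55 × 27.1 → $1490.50.
Material charge: 279 × 269/1000 → $75.051.
Total = 1490.50 + 75.051 + 23 = 1588.551 ≈ $1588.55.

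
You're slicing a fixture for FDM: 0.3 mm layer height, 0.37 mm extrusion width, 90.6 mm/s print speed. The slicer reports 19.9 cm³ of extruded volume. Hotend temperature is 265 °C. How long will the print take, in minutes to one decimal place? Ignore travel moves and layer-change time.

33.0 minutes

Line area: 0.3 × 0.37 → 0.111 mm².
Toolpath length = 19.9 cm³ / 0.111 mm² = 19900 / 0.111 = 179279.3 mm.
Time extruding = 179279.3 / 90.6, so 1978.8 s.
1978.8 s = 33.0 minutes.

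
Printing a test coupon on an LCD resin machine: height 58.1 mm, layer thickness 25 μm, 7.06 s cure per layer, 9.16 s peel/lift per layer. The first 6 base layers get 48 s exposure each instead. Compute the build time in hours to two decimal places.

Layer count = ceil(58.1 / 0.025) = 2324.
Burn-in layers = 6 × (48 + 9.16) = 342.96 s.
Remaining layers = 2318 × (7.06 + 9.16) = 37597.96 s.
Total = 342.96 + 37597.96 = 37940.92 s = 10.54 hours.

10.54 hours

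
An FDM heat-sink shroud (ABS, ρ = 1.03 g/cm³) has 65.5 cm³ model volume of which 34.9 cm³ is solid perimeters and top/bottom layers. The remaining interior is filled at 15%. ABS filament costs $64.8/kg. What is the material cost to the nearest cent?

Infill region = 65.5 − 34.9 = 30.6 cm³.
Infill deposited = 0.15 × 30.6, so 4.59 cm³.
Total extruded: 34.9 + 4.59 → 39.49 cm³.
Mass = 39.49 × 1.03, so 40.6747 g.
At $64.8/kg: 40.6747/1000 × 64.8 = $2.64.

$2.64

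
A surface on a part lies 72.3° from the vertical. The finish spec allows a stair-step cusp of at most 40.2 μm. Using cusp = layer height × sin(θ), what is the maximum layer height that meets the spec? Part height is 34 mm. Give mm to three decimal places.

Layer height = cusp / sin(72.3°) = 0.0402 / 0.9527 = 0.042 mm.

0.042 mm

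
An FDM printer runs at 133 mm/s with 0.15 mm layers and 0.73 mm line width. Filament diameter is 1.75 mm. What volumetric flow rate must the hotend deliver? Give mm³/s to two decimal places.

Bead cross-section = 0.15 × 0.73 = 0.1095 mm².
Volumetric flow = 133 × 0.1095 = 14.56 mm³/s.

14.56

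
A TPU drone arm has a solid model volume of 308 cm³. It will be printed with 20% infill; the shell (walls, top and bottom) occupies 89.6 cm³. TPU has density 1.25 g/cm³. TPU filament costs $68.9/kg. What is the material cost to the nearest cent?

Infill region: 308 − 89.6 → 218.4 cm³.
Infill volume: 0.20 × 218.4 → 43.68 cm³.
Deposited volume = 89.6 + 43.68 = 133.28 cm³.
Mass: 133.28 × 1.25 → 166.6 g.
At $68.9/kg: 166.6/1000 × 68.9 = $11.48.

$11.48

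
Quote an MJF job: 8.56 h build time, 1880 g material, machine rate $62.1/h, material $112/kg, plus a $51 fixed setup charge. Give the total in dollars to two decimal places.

$793.14

Time charge = 62.1 × 8.56 = $531.576.
Feedstock cost = 112 × 1880/1000 = $210.56.
Total = 531.576 + 210.56 + 51 = 793.136 ≈ $793.14.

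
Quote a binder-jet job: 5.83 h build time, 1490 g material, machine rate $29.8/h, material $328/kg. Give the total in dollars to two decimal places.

Machine cost: 29.8 × 5.83 → $173.734.
Material cost = 328 × 1490/1000 = $488.72.
Job cost: 173.734 + 488.72 = 662.454 ≈ $662.45.

$662.45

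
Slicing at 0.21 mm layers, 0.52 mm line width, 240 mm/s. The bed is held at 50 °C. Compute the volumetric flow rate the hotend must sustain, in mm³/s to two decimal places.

26.21

A: 0.21 × 0.52 → 0.1092 mm².
Q = v·A = 240 × 0.1092 = 26.21 mm³/s.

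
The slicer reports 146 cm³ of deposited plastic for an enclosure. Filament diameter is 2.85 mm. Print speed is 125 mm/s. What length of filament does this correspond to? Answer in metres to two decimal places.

22.89 m

Cross-section of 2.85 mm filament: π·(2.85/2)² = 6.3794 mm².
Length = 146 cm³ / 6.3794 mm² = 146000 / 6.3794 = 22886.16 mm = 22.89 m.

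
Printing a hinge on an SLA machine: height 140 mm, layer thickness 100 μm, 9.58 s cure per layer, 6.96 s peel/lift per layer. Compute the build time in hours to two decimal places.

6.43 hours

Number of layers: 140 / 0.1 → 1400 (rounded up).
Each layer takes: 9.58 + 6.96 → 16.54 s.
Build time: 1400 × 16.54 s = 23156 s, i.e. 6.43 hours.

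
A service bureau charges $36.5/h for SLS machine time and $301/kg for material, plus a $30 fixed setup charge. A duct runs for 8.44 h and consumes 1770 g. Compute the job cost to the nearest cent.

$870.83

Time charge: 36.5 × 8.44 → $308.06.
Feedstock cost = 301 × 1770/1000 = $532.77.
Total = 308.06 + 532.77 + 30 = $870.83.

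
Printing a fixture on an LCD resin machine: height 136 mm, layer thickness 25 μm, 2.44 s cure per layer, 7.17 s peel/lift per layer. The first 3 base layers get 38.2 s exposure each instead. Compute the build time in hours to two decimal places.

Number of layers: 136 / 0.025 → 5440 (rounded up).
Bottom layers = 3 × (38.2 + 7.17), so 136.11 s.
Remaining layers = 5437 × (2.44 + 7.17) = 52249.57 s.
Total = 136.11 + 52249.57 = 52385.68 s = 14.55 hours.

14.55 hours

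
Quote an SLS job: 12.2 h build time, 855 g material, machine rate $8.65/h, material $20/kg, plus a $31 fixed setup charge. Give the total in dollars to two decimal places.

Machine-time cost = 8.65 × 12.2 = $105.53.
Material cost = 20 × 855/1000, so $17.10.
Total = 105.53 + 17.10 + 31 = $153.63.

$153.63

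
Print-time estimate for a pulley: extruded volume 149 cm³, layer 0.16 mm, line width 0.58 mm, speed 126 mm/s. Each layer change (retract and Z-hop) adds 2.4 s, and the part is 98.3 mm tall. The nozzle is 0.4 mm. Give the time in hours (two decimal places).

Line area: 0.16 × 0.58 → 0.0928 mm².
Path length: 149000 mm³ / 0.0928 mm² → 1605603.4 mm.
Extrusion time: 1605603.4 / 126 → 12742.9 s.
Number of layers: 98.3 / 0.16 → 615 (rounded up).
Z-hop total = 615 × 2.4 = 1476 s.
Total = 12742.9 + 1476 = 14218.9 s = 3.95 hours.

3.95 hours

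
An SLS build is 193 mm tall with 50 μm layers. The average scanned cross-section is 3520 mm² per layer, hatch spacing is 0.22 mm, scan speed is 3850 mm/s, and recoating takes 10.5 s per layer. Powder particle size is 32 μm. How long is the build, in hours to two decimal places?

15.71 hours

Layers = ⌈193/0.05⌉ = 3860.
Hatch length per layer: 3520 / 0.22 → 16000 mm.
Scan time per layer = 16000 / 3850 = 4.1558 s.
Time per layer = 4.1558 + 10.5 = 14.6558 s.
3860 layers × 14.6558 s/layer = 56571.388 s, i.e. 15.71 hours.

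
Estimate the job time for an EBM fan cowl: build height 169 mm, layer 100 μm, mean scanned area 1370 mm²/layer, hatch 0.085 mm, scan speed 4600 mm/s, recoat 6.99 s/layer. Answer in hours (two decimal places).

Layer count = ceil(169 / 0.1) = 1690.
Scan path per layer: 1370 / 0.085 → 16117.6 mm.
Per-layer scan time = 16117.6 / 4600 = 3.5038 s.
Time per layer = 3.5038 + 6.99, so 10.4938 s.
Total: 1690 × 10.4938 s = 17734.522 s → 4.93 hours.

4.93 hours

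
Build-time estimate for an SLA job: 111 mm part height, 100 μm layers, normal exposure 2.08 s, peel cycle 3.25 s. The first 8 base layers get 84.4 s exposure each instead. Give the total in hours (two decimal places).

1.83 hours

Number of layers: 111 / 0.1 → 1110 (rounded up).
Base layers: 8 × (84.4 + 3.25) → 701.2 s.
Regular layers = 1102 × (2.08 + 3.25), so 5873.66 s.
Sum: 701.2 + 5873.66 = 6574.86 s → 1.83 hours.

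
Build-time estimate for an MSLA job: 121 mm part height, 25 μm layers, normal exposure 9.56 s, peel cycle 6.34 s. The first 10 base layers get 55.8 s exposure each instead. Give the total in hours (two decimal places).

21.51 hours

Layer count = ceil(121 / 0.025) = 4840.
Burn-in layers = 10 × (55.8 + 6.34), so 621.4 s.
Remaining layers: 4830 × (9.56 + 6.34) → 76797 s.
Total = 621.4 + 76797 = 77418.4 s = 21.51 hours.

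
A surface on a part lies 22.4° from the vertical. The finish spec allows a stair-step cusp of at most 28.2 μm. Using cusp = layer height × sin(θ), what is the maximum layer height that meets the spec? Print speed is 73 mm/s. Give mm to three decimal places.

0.074 mm

sin(22.4°) = 0.3811; t_max = 0.0282/0.3811 = 0.074 mm.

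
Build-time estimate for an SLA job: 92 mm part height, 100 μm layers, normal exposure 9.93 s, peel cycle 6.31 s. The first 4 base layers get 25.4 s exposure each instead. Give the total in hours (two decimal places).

Layers = ⌈92/0.1⌉ = 920.
Bottom layers: 4 × (25.4 + 6.31) → 126.84 s.
Regular layers: 916 × (9.93 + 6.31) → 14875.84 s.
Sum: 126.84 + 14875.84 = 15002.68 s → 4.17 hours.

4.17 hours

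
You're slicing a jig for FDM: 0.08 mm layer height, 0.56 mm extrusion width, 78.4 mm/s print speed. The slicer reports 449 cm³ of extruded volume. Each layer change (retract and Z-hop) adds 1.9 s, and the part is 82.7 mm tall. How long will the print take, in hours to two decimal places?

36.06 hours

Extrusion cross-section = 0.08 × 0.56 = 0.0448 mm².
Total extruded path = 449000/0.0448 = 10022321.4 mm.
Time extruding = 10022321.4 / 78.4 = 127835.7 s.
Layers = ⌈82.7/0.08⌉ = 1034.
Non-print overhead = 1034 × 1.9, so 1964.6 s.
Altogether 127835.7 + 1964.6 = 129800.3 s, i.e. 36.06 hours.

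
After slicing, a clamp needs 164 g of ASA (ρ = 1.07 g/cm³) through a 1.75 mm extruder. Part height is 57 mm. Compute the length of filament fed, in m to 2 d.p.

Volume = 164 g / 1.07 g·cm⁻³ = 153.271 cm³ = 153271 mm³.
Cross-section of 1.75 mm filament: π·(1.75/2)² = 2.4053 mm².
Length = 153271 / 2.4053 = 63722.2 mm = 63.72 m.

63.72 m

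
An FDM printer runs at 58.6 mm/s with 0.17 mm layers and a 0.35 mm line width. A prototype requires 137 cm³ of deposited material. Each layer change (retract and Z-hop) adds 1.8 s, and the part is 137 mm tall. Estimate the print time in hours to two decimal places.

Extrusion cross-section = 0.17 × 0.35 = 0.0595 mm².
Toolpath length = 137 cm³ / 0.0595 mm² = 137000 / 0.0595 = 2302521 mm.
Time extruding = 2302521 / 58.6 = 39292.2 s.
Number of layers: 137 / 0.17 → 806 (rounded up).
Z-hop total = 806 × 1.8 = 1450.8 s.
Total = 39292.2 + 1450.8 = 40743 s = 11.32 hours.

11.32 hours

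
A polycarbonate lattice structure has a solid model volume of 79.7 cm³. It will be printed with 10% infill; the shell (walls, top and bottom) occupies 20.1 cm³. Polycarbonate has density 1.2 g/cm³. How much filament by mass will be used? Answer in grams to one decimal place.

Interior volume = 79.7 − 20.1, so 59.6 cm³.
Deposited infill: 0.10 × 59.6 → 5.96 cm³.
Total extruded: 20.1 + 5.96 → 26.06 cm³.
Mass = 26.06 × 1.2, so 31.272 g.

31.3 g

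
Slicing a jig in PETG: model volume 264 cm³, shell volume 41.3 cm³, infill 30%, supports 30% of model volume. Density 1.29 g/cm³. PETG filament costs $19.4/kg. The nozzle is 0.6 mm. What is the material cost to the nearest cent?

$4.69

Volume inside the shell = 264 − 41.3, so 222.7 cm³.
Infill deposited: 0.30 × 222.7 → 66.81 cm³.
Support = 0.30 × 264, so 79.2 cm³.
Deposited volume: 41.3 + 66.81 + 79.2 → 187.31 cm³.
Mass = 187.31 × 1.29, so 241.6299 g.
Cost = 241.6299 g / 1000 × $19.4/kg = $4.69.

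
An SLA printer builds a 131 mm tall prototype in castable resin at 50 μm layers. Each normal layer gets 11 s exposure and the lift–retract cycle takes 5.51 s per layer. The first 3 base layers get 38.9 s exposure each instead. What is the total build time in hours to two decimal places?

Number of layers: 131 / 0.05 → 2620 (rounded up).
Bottom layers: 3 × (38.9 + 5.51) → 133.23 s.
Regular layers = 2617 × (11 + 5.51), so 43206.67 s.
Sum: 133.23 + 43206.67 = 43339.9 s → 12.04 hours.

12.04 hours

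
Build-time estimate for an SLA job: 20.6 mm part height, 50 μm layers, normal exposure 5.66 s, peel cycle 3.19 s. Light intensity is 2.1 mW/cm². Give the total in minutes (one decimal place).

Layer count = ceil(20.6 / 0.05) = 412.
Each layer takes: 5.66 + 3.19 → 8.85 s.
Total = 412 × 8.85 = 3646.2 s = 60.8 minutes.

60.8 minutes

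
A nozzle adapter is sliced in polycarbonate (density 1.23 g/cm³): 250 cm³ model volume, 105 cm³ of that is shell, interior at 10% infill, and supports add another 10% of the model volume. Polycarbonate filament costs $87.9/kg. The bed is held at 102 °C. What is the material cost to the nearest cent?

$15.62

Volume inside the shell: 250 − 105 → 145 cm³.
Infill volume = 0.10 × 145 = 14.5 cm³.
Support = 0.10 × 250 = 25 cm³.
Deposited volume = 105 + 14.5 + 25, so 144.5 cm³.
Mass = 144.5 × 1.23, so 177.735 g.
At $87.9/kg: 177.735/1000 × 87.9 = $15.62.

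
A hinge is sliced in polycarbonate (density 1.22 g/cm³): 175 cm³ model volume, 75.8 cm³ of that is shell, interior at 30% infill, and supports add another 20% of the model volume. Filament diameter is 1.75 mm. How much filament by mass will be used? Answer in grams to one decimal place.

171.5 g

Interior volume: 175 − 75.8 → 99.2 cm³.
Infill volume: 0.30 × 99.2 → 29.76 cm³.
Support: 0.20 × 175 → 35 cm³.
Total extruded = 75.8 + 29.76 + 35 = 140.56 cm³.
Mass = 140.56 × 1.22, so 171.4832 g.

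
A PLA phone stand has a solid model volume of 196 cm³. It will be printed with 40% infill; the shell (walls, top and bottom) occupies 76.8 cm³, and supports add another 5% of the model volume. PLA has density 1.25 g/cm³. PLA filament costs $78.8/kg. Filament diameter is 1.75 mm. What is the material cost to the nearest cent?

Infill region: 196 − 76.8 → 119.2 cm³.
Infill deposited = 0.40 × 119.2, so 47.68 cm³.
Support: 0.05 × 196 → 9.8 cm³.
Deposited volume: 76.8 + 47.68 + 9.8 → 134.28 cm³.
Mass: 134.28 × 1.25 → 167.85 g.
Cost = 167.85 g / 1000 × $78.8/kg = $13.23.

$13.23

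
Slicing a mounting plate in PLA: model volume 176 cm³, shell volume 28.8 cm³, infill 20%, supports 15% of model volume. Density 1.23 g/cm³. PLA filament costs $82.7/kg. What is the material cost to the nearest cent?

Volume inside the shell = 176 − 28.8, so 147.2 cm³.
Infill volume = 0.20 × 147.2 = 29.44 cm³.
Support: 0.15 × 176 → 26.4 cm³.
Deposited volume: 28.8 + 29.44 + 26.4 → 84.64 cm³.
Mass: 84.64 × 1.23 → 104.1072 g.
At $82.7/kg: 104.1072/1000 × 82.7 = $8.61.

$8.61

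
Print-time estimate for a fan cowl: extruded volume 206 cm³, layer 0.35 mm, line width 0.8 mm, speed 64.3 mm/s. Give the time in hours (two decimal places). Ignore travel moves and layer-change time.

Bead cross-section = 0.35 × 0.8, so 0.28 mm².
Toolpath length = 206 cm³ / 0.28 mm² = 206000 / 0.28 = 735714.3 mm.
Time extruding: 735714.3 / 64.3 → 11441.9 s.
In the requested units: 11441.9 s = 3.18 hours.

3.18 hours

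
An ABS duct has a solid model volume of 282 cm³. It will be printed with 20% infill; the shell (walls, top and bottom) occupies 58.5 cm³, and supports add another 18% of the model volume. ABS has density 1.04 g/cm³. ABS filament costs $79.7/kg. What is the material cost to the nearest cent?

$12.76

Interior volume = 282 − 58.5 = 223.5 cm³.
Deposited infill = 0.20 × 223.5, so 44.7 cm³.
Support = 0.18 × 282 = 50.76 cm³.
Total printed volume = 58.5 + 44.7 + 50.76, so 153.96 cm³.
Mass = 153.96 × 1.04, so 160.1184 g.
At $79.7/kg: 160.1184/1000 × 79.7 = $12.76.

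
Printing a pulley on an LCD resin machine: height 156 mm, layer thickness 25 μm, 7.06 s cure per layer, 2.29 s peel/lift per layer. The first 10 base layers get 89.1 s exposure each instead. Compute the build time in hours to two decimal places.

16.43 hours

Number of layers: 156 / 0.025 → 6240 (rounded up).
Bottom layers = 10 × (89.1 + 2.29) = 913.9 s.
Normal layers: 6230 × (7.06 + 2.29) → 58250.5 s.
Total = 913.9 + 58250.5 = 59164.4 s = 16.43 hours.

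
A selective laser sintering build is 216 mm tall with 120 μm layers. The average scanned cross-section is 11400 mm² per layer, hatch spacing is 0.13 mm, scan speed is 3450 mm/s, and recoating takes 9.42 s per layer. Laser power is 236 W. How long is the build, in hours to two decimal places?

17.42 hours

Layers = ⌈216/0.12⌉ = 1800.
Per-layer scan distance: 11400 / 0.13 → 87692.3 mm.
Scan time per layer = 87692.3 / 3450 = 25.4181 s.
Time per layer: 25.4181 + 9.42 → 34.8381 s.
Total: 1800 × 34.8381 s = 62708.58 s → 17.42 hours.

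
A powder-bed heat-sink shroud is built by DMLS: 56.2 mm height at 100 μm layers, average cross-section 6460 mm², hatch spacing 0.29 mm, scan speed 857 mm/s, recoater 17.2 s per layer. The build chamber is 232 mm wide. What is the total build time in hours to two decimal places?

6.74 hours

Layers = ⌈56.2/0.1⌉ = 562.
Scan path per layer: 6460 / 0.29 → 22275.9 mm.
Laser time per layer = 22275.9 / 857 = 25.9929 s.
Per-layer time: 25.9929 + 17.2 → 43.1929 s.
Build time = 562 × 43.1929 = 24274.4098 s = 6.74 hours.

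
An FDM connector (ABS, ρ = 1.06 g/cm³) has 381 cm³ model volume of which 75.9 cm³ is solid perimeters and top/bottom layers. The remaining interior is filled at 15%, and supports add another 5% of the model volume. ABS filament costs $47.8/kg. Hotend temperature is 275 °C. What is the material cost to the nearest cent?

Infill region: 381 − 75.9 → 305.1 cm³.
Infill deposited = 0.15 × 305.1 = 45.765 cm³.
Support = 0.05 × 381 = 19.05 cm³.
Deposited volume = 75.9 + 45.765 + 19.05, so 140.715 cm³.
Mass: 140.715 × 1.06 → 149.1579 g.
At $47.8/kg: 149.1579/1000 × 47.8 = $7.13.

$7.13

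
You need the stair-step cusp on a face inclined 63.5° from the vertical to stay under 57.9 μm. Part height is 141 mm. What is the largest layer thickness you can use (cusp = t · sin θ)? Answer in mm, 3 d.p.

0.065 mm

Layer height = cusp / sin(63.5°) = 0.0579 / 0.8949 = 0.065 mm.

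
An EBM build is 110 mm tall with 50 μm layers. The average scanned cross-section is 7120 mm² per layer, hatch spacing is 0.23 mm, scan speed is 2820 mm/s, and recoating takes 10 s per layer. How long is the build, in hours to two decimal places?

Layer count = ceil(110 / 0.05) = 2200.
Per-layer scan distance = 7120 / 0.23, so 30956.5 mm.
Beam time per layer: 30956.5 / 2820 → 10.9775 s.
Time per layer: 10.9775 + 10 → 20.9775 s.
Build time = 2200 × 20.9775 = 46150.5 s = 12.82 hours.

12.82 hours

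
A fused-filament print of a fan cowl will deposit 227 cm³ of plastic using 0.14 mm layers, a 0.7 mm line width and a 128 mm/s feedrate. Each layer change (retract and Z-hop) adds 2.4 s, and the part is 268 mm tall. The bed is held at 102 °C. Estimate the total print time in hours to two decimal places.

Line area = 0.14 × 0.7 = 0.098 mm².
Toolpath length = 227 cm³ / 0.098 mm² = 227000 / 0.098 = 2316326.5 mm.
Time extruding = 2316326.5 / 128 = 18096.3 s.
Number of layers: 268 / 0.14 → 1915 (rounded up).
Z-hop total = 1915 × 2.4, so 4596 s.
Total = 18096.3 + 4596 = 22692.3 s = 6.30 hours.

6.30 hours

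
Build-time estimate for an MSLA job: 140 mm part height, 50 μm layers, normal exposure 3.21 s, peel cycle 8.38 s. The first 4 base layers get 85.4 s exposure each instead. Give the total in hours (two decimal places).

Layer count = ceil(140 / 0.05) = 2800.
Bottom layers = 4 × (85.4 + 8.38) = 375.12 s.
Normal layers = 2796 × (3.21 + 8.38), so 32405.64 s.
Total = 375.12 + 32405.64 = 32780.76 s = 9.11 hours.

9.11 hours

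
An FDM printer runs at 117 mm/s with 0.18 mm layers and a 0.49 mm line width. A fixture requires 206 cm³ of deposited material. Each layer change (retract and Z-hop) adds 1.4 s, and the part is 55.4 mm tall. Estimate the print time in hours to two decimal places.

Line area = 0.18 × 0.49 = 0.0882 mm².
Total extruded path = 206000/0.0882 = 2335600.9 mm.
Time extruding: 2335600.9 / 117 → 19962.4 s.
Layers = ⌈55.4/0.18⌉ = 308.
Layer-change overhead = 308 × 1.4 = 431.2 s.
Total = 19962.4 + 431.2 = 20393.6 s = 5.66 hours.

5.66 hours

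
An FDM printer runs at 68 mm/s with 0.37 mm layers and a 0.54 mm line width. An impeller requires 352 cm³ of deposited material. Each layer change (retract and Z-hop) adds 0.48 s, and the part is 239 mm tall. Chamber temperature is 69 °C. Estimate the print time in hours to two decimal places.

Bead cross-section = 0.37 × 0.54 = 0.1998 mm².
Total extruded path = 352000/0.1998 = 1761761.8 mm.
Time extruding = 1761761.8 / 68 = 25908.3 s.
Number of layers: 239 / 0.37 → 646 (rounded up).
Layer-change overhead: 646 × 0.48 → 310.08 s.
Altogether 25908.3 + 310.08 = 26218.38 s, i.e. 7.28 hours.

7.28 hours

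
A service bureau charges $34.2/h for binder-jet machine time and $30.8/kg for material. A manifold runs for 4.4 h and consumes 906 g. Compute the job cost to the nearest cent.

$178.38

Machine cost = 34.2 × 4.4, so $150.48.
Material charge: 30.8 × 906/1000 → $27.9048.
Job cost: 150.48 + 27.9048 = 178.3848 ≈ $178.38.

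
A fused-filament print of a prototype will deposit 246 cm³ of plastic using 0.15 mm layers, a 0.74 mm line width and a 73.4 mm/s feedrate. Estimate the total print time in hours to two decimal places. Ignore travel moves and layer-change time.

8.39 hours

Line area = 0.15 × 0.74 = 0.111 mm².
Toolpath length = 246 cm³ / 0.111 mm² = 246000 / 0.111 = 2216216.2 mm.
Extrusion time = 2216216.2 / 73.4, so 30193.7 s.
In the requested units: 30193.7 s = 8.39 hours.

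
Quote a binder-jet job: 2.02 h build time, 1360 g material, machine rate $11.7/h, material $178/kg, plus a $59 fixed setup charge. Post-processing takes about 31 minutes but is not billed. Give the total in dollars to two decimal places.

Machine-time cost: 11.7 × 2.02 → $23.634.
Feedstock cost: 178 × 1360/1000 → $242.08.
Adding setup: 23.634 + 242.08 + 59 → 324.714 ≈ $324.71.

$324.71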